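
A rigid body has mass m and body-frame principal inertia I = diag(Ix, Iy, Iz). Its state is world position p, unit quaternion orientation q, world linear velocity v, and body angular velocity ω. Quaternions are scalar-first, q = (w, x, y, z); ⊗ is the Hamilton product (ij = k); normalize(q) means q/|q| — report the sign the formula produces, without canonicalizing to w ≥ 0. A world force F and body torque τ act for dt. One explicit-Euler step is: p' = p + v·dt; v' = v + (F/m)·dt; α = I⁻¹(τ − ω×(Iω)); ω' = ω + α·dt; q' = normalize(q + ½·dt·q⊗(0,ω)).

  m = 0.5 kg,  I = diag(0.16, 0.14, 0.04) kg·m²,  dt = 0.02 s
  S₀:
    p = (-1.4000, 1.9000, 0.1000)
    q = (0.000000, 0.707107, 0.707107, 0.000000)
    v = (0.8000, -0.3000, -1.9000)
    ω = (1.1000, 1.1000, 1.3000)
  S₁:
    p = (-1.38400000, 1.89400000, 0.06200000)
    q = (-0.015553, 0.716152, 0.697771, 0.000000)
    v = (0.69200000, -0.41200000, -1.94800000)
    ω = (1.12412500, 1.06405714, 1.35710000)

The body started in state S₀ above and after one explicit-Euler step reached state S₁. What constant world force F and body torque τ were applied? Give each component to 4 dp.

Δω = ω₁−ω₀ = (0.02412500, -0.03594286, 0.05710000)
ω₀×(Iω₀) = (-0.1430, 0.1716, -0.0242)
I·α + gyro = (0.0500, -0.0800, 0.0900)
Δv = v₁−v₀ = (-0.10800000, -0.11200000, -0.04800000)
applied force F = (-2.7000, -2.8000, -1.2000)

F = (-2.7000, -2.8000, -1.2000)
τ = (0.0500, -0.0800, 0.0900)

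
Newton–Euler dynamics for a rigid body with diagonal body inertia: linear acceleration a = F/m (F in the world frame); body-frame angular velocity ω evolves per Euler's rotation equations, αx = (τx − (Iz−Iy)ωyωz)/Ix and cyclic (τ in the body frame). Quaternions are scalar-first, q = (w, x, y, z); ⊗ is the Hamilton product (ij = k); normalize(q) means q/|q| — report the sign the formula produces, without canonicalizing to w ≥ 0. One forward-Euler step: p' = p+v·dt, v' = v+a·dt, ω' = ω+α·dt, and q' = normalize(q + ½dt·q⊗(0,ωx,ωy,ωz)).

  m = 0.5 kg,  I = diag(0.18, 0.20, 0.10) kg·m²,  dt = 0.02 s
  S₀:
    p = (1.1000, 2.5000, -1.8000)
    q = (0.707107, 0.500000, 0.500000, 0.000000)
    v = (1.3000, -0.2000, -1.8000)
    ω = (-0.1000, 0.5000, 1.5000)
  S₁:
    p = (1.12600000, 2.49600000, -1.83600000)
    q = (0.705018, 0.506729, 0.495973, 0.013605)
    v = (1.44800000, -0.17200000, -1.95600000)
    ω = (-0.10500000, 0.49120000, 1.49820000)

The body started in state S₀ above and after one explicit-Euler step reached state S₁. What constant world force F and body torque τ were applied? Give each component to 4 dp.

Δv = v₁−v₀ = (0.14800000, 0.02800000, -0.15600000)
F = m·Δv/dt = (3.7000, 0.7000, -3.9000)
rate change Δω = (-0.00500000, -0.00880000, -0.00180000)
gyro term ω₀×Iω₀ = (-0.0750, -0.0120, -0.0010)
applied torque τ = (-0.1200, -0.1000, -0.0100)

F = (3.7000, 0.7000, -3.9000)
τ = (-0.1200, -0.1000, -0.0100)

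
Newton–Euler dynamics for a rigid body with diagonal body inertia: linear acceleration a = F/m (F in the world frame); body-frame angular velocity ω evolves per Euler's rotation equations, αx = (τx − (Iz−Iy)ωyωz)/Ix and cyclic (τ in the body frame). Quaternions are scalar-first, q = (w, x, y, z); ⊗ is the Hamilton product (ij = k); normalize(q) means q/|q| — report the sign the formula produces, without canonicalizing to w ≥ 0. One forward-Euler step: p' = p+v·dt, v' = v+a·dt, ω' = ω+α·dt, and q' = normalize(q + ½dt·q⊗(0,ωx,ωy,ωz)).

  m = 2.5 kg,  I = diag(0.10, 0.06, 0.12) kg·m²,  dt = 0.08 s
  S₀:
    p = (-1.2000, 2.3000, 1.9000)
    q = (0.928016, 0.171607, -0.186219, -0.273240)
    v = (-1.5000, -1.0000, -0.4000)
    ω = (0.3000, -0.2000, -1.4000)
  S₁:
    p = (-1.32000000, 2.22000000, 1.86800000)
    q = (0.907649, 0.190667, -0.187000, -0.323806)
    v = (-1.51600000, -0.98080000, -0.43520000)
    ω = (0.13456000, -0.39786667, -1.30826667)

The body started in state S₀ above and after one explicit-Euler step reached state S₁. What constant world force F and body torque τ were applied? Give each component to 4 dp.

Δω = ω₁−ω₀ = (-0.16544000, -0.19786667, 0.09173333)
I·α + gyro = (-0.1900, -0.1400, 0.1400)
Δv = v₁−v₀ = (-0.01600000, 0.01920000, -0.03520000)
F = m·Δv/dt = (-0.5000, 0.6000, -1.1000)

F = (-0.5000, 0.6000, -1.1000)
τ = (-0.1900, -0.1400, 0.1400)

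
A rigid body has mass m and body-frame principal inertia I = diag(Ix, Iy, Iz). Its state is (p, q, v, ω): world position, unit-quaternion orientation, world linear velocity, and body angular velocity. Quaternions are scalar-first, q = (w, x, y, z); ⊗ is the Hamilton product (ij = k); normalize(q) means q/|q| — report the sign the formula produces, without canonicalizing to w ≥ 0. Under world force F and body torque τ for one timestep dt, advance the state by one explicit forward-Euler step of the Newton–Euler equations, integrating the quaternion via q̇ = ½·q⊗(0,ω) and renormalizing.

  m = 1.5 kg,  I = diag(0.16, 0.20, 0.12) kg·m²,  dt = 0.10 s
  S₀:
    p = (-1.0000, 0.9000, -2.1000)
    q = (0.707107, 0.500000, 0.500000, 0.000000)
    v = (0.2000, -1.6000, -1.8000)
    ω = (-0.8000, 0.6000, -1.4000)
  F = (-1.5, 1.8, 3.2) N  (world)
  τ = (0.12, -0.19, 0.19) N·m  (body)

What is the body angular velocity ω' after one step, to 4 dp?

ω' = (-0.7670, 0.4826, -1.2257)

α = I⁻¹(τ − ω×Iω) = (0.3300, -1.1740, 1.7433)
ω' = ω + α·dt = (-0.7670, 0.4826, -1.2257)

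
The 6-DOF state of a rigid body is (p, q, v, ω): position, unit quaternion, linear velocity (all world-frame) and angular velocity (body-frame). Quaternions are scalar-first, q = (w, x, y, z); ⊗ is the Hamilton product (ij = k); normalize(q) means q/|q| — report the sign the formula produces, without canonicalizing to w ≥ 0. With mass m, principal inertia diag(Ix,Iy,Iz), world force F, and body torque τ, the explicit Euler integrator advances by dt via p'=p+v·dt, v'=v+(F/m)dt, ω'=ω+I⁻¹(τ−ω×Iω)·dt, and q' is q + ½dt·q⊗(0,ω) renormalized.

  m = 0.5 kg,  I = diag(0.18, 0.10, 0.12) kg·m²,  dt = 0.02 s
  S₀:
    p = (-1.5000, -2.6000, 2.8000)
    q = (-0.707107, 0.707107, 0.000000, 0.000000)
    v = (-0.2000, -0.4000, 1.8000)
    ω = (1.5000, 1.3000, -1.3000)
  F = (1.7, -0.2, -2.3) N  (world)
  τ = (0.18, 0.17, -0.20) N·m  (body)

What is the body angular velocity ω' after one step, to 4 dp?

(τ − ω×Iω)/I = (1.1878, 2.8700, -0.3667)
ω + α·dt = (1.5238, 1.3574, -1.3073)

ω' = (1.5238, 1.3574, -1.3073)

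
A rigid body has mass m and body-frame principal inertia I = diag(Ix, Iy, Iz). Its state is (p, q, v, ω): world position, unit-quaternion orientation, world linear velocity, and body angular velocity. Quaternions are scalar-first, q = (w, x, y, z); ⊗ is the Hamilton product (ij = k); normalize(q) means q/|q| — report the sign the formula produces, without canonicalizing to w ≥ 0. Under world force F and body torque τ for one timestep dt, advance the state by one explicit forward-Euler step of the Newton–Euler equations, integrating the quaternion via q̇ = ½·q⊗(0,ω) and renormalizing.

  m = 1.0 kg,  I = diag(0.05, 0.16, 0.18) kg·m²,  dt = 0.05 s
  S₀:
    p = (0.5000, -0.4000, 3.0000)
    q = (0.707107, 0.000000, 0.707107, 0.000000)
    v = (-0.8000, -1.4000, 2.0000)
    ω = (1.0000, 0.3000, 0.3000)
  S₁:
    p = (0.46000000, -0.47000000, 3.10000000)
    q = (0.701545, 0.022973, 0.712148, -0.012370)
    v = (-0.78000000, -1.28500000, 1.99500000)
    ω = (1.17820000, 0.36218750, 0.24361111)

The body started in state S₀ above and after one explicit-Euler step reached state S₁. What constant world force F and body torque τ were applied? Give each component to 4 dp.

Δv = v₁−v₀ = (0.02000000, 0.11500000, -0.00500000)
m·(v₁−v₀)/dt = (0.4000, 2.3000, -0.1000)
rate change Δω = (0.17820000, 0.06218750, -0.05638889)
gyro term ω₀×Iω₀ = (0.0018, -0.0390, 0.0330)
I·α + gyro = (0.1800, 0.1600, -0.1700)

F = (0.4000, 2.3000, -0.1000)
τ = (0.1800, 0.1600, -0.1700)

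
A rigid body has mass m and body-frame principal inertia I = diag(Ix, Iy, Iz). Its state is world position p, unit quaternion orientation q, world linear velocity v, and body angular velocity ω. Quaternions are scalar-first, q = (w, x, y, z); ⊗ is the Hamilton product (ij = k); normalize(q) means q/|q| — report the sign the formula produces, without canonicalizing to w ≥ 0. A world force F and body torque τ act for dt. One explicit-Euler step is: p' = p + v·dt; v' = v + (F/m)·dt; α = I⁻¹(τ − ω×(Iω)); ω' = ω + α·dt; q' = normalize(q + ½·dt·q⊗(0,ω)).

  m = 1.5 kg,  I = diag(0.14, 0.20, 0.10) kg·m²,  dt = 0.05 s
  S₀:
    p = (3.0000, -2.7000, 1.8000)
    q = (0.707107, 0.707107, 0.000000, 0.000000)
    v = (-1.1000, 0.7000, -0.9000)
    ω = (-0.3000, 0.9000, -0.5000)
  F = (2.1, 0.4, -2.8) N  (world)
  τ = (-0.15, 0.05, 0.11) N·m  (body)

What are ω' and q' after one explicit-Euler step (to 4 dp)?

ω' = (-0.3696, 0.9110, -0.4369)
q' = (0.7122, 0.7016, 0.0247, 0.0071)

(τ − ω×Iω)/I = (-1.3929, 0.2200, 1.2620)
ω + α·dt = (-0.3696, 0.9110, -0.4369)
q⊗(0,ω) = (0.2121321, -0.2121321, 0.9899498, 0.2828428)
q + ½dt·q⊗(0,ω), renormalized = (0.7122, 0.7016, 0.0247, 0.0071)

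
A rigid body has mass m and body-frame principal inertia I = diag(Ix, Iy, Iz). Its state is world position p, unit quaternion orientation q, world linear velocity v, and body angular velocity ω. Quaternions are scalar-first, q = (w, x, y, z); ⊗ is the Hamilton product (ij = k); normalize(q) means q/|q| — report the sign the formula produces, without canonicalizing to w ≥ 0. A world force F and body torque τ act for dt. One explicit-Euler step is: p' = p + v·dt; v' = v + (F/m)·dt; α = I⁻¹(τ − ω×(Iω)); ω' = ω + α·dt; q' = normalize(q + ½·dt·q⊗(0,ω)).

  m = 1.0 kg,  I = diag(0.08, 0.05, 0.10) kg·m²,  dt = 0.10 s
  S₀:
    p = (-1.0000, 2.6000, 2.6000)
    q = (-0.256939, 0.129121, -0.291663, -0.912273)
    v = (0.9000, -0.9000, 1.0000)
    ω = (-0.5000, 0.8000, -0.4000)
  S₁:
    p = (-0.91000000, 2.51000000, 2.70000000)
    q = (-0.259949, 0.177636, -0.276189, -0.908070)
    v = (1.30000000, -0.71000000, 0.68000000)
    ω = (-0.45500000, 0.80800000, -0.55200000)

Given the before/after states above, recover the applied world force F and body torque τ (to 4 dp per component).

F = (4.0000, 1.9000, -3.2000)
τ = (0.0200, 0.0000, -0.1400)

velocity change Δv = (0.40000000, 0.19000000, -0.32000000)
applied force F = (4.0000, 1.9000, -3.2000)
Δω = ω₁−ω₀ = (0.04500000, 0.00800000, -0.15200000)
precession coupling = (-0.0160, -0.0040, 0.0120)
I·α + gyro = (0.0200, 0.0000, -0.1400)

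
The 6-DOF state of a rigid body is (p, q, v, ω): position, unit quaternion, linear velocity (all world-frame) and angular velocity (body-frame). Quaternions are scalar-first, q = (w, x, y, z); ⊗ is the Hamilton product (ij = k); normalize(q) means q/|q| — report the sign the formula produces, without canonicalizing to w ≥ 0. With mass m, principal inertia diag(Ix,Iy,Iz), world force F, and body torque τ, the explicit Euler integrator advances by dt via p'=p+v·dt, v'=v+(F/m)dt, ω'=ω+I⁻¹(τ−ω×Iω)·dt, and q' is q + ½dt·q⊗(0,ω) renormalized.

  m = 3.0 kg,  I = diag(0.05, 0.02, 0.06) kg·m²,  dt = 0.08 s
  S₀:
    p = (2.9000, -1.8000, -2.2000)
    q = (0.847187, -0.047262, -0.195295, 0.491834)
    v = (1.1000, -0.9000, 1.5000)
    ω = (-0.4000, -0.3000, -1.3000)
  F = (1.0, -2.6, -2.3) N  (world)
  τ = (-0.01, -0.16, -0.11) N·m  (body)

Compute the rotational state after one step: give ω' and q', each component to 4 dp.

ω' = (-0.4410, -0.9192, -1.4419)
q' = (0.8683, -0.0447, -0.2155, 0.4445)

gyro term ω×Iω = (0.0156, -0.0052, -0.0036)
(τ − ω×Iω)/I = (-0.5120, -7.7400, -1.7733)
new body rate ω' = (-0.4410, -0.9192, -1.4419)
2q̇ = q⊗(0,ω) = (0.5618909, 0.0625589, -0.5123303, -1.1652825)
updated quaternion q' = (0.8683, -0.0447, -0.2155, 0.4445)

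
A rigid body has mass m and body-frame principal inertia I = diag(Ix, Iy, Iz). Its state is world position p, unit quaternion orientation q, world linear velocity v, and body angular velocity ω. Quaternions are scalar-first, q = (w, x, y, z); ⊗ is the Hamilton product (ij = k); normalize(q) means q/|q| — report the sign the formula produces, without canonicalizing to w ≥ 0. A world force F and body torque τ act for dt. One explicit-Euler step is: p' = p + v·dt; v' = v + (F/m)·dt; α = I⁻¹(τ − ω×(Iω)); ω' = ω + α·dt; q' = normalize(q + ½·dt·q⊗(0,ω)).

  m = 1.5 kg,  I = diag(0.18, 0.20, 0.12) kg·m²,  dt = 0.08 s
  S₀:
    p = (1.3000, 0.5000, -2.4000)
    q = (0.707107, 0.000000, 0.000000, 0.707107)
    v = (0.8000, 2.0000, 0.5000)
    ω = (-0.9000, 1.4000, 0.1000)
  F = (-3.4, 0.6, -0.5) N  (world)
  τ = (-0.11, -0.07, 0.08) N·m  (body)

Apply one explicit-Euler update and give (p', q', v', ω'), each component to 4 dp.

p' = (1.3640, 0.6600, -2.3600)
q' = (0.7027, -0.0649, 0.0141, 0.7084)
v' = (0.6187, 2.0320, 0.4733)
ω' = (-0.9439, 1.3742, 0.1701)

precession coupling ω×(Iω) = (-0.0112, -0.0054, -0.0252)
angular accel α = (-0.5489, -0.3230, 0.8767)
ω' = ω + α·dt = (-0.9439, 1.3742, 0.1701)
q⊗(0,ω) = (-0.0707107, -1.6263461, 0.3535535, 0.0707107)
q' = normalize(q + ½dt·q⊗(0,ω)) = (0.7027, -0.0649, 0.0141, 0.7084)
linear accel F/m = (-2.2667, 0.4000, -0.3333)
p + v·dt = (1.3640, 0.6600, -2.3600)
v' = v + a·dt = (0.6187, 2.0320, 0.4733)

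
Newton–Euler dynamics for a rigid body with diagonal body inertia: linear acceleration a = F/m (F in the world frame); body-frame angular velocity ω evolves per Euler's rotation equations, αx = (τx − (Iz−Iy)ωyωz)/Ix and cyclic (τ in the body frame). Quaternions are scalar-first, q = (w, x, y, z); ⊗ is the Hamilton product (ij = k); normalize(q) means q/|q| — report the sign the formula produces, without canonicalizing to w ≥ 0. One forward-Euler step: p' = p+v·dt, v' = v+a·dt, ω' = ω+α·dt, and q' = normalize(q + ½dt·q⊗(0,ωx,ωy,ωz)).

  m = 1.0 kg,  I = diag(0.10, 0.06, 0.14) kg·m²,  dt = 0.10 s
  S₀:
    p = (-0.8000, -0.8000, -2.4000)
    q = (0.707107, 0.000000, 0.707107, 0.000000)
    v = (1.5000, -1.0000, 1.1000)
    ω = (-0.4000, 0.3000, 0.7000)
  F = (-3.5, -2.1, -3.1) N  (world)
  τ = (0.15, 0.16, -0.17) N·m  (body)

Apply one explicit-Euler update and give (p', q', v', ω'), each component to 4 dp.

p' = (-0.6500, -0.9000, -2.2900)
q' = (0.6959, 0.0106, 0.7171, 0.0389)
v' = (1.1500, -1.2100, 0.7900)
ω' = (-0.2668, 0.5480, 0.5751)

α = I⁻¹(τ − ω×Iω) = (1.3320, 2.4800, -1.2486)
new body rate ω' = (-0.2668, 0.5480, 0.5751)
2q̇ = q⊗(0,ω) = (-0.2121321, 0.2121321, 0.2121321, 0.7778177)
q + ½dt·q⊗(0,ω), renormalized = (0.6959, 0.0106, 0.7171, 0.0389)
p + v·dt = (-0.6500, -0.9000, -2.2900)
v' = v + a·dt = (1.1500, -1.2100, 0.7900)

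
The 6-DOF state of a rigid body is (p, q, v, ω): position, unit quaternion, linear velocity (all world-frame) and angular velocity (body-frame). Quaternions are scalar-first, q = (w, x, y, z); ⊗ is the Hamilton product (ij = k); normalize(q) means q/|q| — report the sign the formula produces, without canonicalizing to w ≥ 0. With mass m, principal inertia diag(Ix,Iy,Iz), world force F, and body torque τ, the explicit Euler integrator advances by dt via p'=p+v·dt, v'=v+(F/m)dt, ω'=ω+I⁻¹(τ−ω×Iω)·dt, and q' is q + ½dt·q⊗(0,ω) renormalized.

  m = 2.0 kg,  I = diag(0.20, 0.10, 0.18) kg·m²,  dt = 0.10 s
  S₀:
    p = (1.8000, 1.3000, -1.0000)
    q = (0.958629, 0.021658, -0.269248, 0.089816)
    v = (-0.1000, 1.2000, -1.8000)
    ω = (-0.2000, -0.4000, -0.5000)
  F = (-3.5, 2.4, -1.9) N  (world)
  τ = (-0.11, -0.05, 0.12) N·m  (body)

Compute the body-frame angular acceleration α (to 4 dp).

precession coupling ω×(Iω) = (0.0160, 0.0020, -0.0080)
α = I⁻¹(τ − ω×Iω) = (-0.6300, -0.5200, 0.7111)

α = (-0.6300, -0.5200, 0.7111)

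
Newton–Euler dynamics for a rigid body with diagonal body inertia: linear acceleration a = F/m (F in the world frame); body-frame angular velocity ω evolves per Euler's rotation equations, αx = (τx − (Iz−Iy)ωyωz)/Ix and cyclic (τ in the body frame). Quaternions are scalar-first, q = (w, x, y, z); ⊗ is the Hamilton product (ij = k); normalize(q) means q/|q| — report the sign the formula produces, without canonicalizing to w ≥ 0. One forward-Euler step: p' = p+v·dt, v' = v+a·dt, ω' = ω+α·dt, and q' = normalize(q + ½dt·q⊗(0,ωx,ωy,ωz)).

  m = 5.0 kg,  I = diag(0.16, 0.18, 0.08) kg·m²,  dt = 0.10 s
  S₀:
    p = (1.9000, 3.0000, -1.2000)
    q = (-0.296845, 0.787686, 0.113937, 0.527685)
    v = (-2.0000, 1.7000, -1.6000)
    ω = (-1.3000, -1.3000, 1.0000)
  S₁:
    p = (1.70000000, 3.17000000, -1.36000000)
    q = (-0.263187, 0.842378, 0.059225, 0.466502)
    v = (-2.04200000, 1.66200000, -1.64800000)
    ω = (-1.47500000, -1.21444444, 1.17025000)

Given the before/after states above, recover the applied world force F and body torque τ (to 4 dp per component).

F = (-2.1000, -1.9000, -2.4000)
τ = (-0.1500, 0.0500, 0.1700)

Δω = ω₁−ω₀ = (-0.17500000, 0.08555556, 0.17025000)
I·α + gyro = (-0.1500, 0.0500, 0.1700)
Δv = v₁−v₀ = (-0.04200000, -0.03800000, -0.04800000)
m·(v₁−v₀)/dt = (-2.1000, -1.9000, -2.4000)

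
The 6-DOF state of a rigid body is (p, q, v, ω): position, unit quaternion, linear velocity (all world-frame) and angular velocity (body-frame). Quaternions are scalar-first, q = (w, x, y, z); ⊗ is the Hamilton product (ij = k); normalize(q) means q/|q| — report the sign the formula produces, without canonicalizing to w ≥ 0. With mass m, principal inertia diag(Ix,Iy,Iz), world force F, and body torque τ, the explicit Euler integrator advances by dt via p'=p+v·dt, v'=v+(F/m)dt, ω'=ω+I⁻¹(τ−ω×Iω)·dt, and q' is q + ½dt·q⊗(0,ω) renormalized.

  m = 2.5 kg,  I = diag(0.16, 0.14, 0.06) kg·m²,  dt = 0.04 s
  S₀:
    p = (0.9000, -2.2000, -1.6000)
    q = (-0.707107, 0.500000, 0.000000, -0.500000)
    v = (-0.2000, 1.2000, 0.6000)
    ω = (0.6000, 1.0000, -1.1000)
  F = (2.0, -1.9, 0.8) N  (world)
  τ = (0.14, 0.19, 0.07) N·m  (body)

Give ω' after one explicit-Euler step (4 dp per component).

α = I⁻¹(τ − ω×Iω) = (0.3250, 1.8286, 1.3667)
ω + α·dt = (0.6130, 1.0731, -1.0453)

ω' = (0.6130, 1.0731, -1.0453)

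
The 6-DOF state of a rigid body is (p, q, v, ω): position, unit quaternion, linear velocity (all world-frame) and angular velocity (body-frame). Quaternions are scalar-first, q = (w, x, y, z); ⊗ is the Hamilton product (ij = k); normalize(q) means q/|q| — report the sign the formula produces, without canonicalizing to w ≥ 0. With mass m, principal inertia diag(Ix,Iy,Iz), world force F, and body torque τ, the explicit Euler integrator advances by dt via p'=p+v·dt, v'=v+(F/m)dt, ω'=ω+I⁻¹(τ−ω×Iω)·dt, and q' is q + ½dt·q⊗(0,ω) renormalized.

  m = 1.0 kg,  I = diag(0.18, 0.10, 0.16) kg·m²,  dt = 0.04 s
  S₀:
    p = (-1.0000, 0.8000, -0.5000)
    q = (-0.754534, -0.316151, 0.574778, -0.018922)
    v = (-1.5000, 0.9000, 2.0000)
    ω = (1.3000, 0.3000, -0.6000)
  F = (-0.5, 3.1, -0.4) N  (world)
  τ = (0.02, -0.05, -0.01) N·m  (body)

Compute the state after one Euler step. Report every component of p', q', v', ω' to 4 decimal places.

p' = (-1.0600, 0.8360, -0.4200)
q' = (-0.7497, -0.3424, 0.5657, -0.0267)
v' = (-1.5200, 1.0240, 1.9840)
ω' = (1.3068, 0.2862, -0.5947)

a = (-0.5000, 3.1000, -0.4000)
p' = p + v·dt = (-1.0600, 0.8360, -0.4200)
v' = v + a·dt = (-1.5200, 1.0240, 1.9840)
(τ − ω×Iω)/I = (0.1711, -0.3440, 0.1325)
new body rate ω' = (1.3068, 0.2862, -0.5947)
2q̇ = q⊗(0,ω) = (0.2272097, -1.3200844, -0.4406494, -0.3893363)
updated quaternion q' = (-0.7497, -0.3424, 0.5657, -0.0267)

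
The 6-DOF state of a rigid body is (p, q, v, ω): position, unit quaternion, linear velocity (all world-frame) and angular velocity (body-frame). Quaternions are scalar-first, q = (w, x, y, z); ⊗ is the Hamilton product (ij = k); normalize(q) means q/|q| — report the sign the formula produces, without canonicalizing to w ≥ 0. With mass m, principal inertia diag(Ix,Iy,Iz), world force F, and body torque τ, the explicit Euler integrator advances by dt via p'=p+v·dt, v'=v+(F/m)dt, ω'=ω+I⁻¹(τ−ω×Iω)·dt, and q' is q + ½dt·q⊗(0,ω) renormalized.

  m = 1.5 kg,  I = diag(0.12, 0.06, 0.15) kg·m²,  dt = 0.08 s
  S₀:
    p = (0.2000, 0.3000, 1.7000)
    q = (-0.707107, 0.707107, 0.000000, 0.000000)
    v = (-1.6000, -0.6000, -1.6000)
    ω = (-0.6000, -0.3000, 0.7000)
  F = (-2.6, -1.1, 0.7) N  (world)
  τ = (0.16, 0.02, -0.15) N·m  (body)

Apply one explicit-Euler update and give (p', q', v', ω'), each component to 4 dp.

α = I⁻¹(τ − ω×Iω) = (1.4908, 0.1233, -0.9280)
ω + α·dt = (-0.4807, -0.2901, 0.6258)
Hamilton product q⊗(0,ω) = (0.4242642, 0.4242642, -0.2828428, -0.7071070)
updated quaternion q' = (-0.6896, 0.7235, -0.0113, -0.0283)
p' = p + v·dt = (0.0720, 0.2520, 1.5720)
new velocity v' = (-1.7387, -0.6587, -1.5627)

p' = (0.0720, 0.2520, 1.5720)
q' = (-0.6896, 0.7235, -0.0113, -0.0283)
v' = (-1.7387, -0.6587, -1.5627)
ω' = (-0.4807, -0.2901, 0.6258)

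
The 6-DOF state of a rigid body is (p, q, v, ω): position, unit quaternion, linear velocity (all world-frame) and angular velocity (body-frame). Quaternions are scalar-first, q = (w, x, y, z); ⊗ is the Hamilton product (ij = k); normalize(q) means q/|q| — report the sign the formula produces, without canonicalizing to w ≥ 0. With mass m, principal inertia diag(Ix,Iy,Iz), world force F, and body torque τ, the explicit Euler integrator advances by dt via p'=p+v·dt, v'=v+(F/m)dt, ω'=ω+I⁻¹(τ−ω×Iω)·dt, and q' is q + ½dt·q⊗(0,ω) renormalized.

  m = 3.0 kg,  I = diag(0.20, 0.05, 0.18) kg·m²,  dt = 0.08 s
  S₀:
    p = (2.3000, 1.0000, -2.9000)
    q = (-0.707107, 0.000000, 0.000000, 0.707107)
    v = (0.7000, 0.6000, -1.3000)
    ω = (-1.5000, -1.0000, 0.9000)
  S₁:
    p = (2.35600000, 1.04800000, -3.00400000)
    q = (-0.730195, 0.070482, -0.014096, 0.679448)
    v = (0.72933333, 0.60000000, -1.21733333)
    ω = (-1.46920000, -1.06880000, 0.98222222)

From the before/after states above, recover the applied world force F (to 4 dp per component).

Δv = v₁−v₀ = (0.02933333, 0.00000000, 0.08266667)
m·(v₁−v₀)/dt = (1.1000, 0.0000, 3.1000)

F = (1.1000, 0.0000, 3.1000)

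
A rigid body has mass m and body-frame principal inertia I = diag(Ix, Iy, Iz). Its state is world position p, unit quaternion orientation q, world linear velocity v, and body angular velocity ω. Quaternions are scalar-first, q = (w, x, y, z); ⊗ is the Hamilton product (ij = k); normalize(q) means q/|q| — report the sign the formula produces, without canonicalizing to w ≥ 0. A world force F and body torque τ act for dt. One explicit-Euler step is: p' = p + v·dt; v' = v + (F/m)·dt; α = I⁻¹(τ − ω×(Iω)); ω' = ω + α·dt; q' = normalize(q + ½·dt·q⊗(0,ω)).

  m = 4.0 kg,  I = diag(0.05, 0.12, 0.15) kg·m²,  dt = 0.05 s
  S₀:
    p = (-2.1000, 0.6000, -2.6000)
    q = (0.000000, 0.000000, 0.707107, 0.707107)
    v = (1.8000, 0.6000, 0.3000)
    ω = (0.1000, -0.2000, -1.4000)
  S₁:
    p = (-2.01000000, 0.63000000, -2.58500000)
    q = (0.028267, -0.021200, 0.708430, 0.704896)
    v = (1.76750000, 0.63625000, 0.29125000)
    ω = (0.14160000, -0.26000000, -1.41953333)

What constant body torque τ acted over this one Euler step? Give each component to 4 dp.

τ = (0.0500, -0.1300, -0.0600)

ω₁ − ω₀ = (0.04160000, -0.06000000, -0.01953333)
ω₀×(Iω₀) = (0.0084, 0.0140, -0.0014)
τ = I·(Δω/dt) + ω₀×(Iω₀) = (0.0500, -0.1300, -0.0600)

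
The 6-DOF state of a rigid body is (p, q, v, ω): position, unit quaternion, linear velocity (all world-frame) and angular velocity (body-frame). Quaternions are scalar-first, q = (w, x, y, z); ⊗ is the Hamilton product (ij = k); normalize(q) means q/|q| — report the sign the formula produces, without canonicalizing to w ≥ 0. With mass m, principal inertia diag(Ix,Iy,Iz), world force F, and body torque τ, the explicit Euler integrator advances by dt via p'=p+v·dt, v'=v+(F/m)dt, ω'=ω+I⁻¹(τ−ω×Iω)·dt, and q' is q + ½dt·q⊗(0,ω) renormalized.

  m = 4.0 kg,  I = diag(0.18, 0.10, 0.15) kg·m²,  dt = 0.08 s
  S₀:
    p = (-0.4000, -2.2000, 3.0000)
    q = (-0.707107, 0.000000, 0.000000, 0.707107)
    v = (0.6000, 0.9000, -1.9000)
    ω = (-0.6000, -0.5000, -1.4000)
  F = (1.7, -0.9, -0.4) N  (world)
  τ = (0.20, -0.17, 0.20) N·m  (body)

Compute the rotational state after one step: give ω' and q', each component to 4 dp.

ω' = (-0.5267, -0.6562, -1.2805)
q' = (-0.6661, 0.0310, -0.0028, 0.7452)

ω×(Iω) gyroscopic = (0.0350, 0.0252, -0.0240)
angular accel α = (0.9167, -1.9520, 1.4933)
new body rate ω' = (-0.5267, -0.6562, -1.2805)
q⊗(0,ω) = (0.9899498, 0.7778177, -0.0707107, 0.9899498)
q' = normalize(q + ½dt·q⊗(0,ω)) = (-0.6661, 0.0310, -0.0028, 0.7452)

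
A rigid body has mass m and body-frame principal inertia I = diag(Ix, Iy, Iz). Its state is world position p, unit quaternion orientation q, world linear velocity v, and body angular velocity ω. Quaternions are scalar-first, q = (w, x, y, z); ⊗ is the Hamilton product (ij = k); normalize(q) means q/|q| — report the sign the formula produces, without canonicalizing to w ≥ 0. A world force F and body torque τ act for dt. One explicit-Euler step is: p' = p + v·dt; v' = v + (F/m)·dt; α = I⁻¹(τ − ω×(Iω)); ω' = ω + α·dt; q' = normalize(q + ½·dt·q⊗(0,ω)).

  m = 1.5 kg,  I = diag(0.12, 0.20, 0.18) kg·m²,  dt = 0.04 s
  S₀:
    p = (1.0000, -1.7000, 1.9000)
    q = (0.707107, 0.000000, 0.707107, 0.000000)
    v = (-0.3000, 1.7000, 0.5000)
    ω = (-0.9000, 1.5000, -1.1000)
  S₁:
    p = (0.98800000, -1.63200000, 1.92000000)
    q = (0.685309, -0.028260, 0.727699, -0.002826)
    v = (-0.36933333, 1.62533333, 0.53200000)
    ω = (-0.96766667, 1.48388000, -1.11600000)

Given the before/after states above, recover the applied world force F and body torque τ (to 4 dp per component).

Δω = ω₁−ω₀ = (-0.06766667, -0.01612000, -0.01600000)
τ = I·(Δω/dt) + ω₀×(Iω₀) = (-0.1700, -0.1400, -0.1800)
v₁ − v₀ = (-0.06933333, -0.07466667, 0.03200000)
m·(v₁−v₀)/dt = (-2.6000, -2.8000, 1.2000)

F = (-2.6000, -2.8000, 1.2000)
τ = (-0.1700, -0.1400, -0.1800)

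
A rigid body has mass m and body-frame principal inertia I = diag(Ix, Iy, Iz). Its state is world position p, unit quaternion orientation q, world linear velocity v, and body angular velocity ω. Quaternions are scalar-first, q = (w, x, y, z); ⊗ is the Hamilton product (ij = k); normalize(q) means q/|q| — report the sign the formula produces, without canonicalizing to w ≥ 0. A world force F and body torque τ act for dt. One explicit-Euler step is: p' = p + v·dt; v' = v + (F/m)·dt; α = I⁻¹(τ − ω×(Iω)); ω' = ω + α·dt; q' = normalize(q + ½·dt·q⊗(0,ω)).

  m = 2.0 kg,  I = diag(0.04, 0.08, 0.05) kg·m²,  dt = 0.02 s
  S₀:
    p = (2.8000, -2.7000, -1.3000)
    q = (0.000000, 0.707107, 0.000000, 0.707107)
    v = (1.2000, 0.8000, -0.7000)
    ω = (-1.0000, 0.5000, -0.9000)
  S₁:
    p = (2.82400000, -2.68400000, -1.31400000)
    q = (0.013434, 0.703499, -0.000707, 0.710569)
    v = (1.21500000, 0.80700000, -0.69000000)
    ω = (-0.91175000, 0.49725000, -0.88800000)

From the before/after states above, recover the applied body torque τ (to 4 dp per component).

ω₁ − ω₀ = (0.08825000, -0.00275000, 0.01200000)
ω₀×(Iω₀) = (0.0135, -0.0090, -0.0200)
applied torque τ = (0.1900, -0.0200, 0.0100)

τ = (0.1900, -0.0200, 0.0100)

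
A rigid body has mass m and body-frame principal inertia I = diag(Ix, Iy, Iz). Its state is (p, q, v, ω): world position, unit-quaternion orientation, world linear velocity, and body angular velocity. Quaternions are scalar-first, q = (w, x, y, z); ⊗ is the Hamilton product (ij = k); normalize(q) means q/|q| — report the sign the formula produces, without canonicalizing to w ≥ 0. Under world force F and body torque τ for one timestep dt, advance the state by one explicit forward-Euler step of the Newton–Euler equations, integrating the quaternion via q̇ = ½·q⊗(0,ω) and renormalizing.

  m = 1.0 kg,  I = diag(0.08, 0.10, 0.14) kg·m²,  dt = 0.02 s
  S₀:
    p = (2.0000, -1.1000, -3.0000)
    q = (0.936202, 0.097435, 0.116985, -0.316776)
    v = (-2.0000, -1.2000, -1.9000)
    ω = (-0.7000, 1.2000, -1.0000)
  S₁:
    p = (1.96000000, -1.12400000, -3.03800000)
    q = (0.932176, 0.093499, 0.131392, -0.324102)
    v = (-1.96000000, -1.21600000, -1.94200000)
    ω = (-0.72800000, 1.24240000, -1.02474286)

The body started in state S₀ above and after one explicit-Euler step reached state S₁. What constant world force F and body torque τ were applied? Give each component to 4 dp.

F = (2.0000, -0.8000, -2.1000)
τ = (-0.1600, 0.1700, -0.1900)

Δv = v₁−v₀ = (0.04000000, -0.01600000, -0.04200000)
applied force F = (2.0000, -0.8000, -2.1000)
ω₁ − ω₀ = (-0.02800000, 0.04240000, -0.02474286)
ω₀×(Iω₀) = (-0.0480, -0.0420, -0.0168)
applied torque τ = (-0.1600, 0.1700, -0.1900)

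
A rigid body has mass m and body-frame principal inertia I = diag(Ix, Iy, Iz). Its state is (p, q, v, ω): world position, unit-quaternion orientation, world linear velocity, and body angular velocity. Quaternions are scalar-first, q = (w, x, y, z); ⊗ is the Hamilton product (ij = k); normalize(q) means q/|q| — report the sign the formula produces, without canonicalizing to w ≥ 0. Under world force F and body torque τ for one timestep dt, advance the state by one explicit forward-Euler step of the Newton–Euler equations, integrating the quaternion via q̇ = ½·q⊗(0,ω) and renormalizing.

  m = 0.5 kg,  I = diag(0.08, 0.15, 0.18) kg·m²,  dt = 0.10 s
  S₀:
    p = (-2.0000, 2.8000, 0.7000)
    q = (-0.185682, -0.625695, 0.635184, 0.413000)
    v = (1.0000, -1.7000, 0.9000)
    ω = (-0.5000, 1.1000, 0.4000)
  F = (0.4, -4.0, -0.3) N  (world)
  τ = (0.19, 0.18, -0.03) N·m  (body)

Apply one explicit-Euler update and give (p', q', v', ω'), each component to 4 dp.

p' = (-1.9000, 2.6300, 0.7900)
q' = (-0.2440, -0.6298, 0.6259, 0.3900)
v' = (1.0800, -2.5000, 0.8400)
ω' = (-0.2790, 1.2067, 0.4047)

(τ − ω×Iω)/I = (2.2100, 1.0667, 0.0472)
ω' = ω + α·dt = (-0.2790, 1.2067, 0.4047)
2q̇ = q⊗(0,ω) = (-1.1767499, -0.1073854, -0.1604722, -0.4449453)
updated quaternion q' = (-0.2440, -0.6298, 0.6259, 0.3900)
linear accel F/m = (0.8000, -8.0000, -0.6000)
new position p' = (-1.9000, 2.6300, 0.7900)
v' = v + a·dt = (1.0800, -2.5000, 0.8400)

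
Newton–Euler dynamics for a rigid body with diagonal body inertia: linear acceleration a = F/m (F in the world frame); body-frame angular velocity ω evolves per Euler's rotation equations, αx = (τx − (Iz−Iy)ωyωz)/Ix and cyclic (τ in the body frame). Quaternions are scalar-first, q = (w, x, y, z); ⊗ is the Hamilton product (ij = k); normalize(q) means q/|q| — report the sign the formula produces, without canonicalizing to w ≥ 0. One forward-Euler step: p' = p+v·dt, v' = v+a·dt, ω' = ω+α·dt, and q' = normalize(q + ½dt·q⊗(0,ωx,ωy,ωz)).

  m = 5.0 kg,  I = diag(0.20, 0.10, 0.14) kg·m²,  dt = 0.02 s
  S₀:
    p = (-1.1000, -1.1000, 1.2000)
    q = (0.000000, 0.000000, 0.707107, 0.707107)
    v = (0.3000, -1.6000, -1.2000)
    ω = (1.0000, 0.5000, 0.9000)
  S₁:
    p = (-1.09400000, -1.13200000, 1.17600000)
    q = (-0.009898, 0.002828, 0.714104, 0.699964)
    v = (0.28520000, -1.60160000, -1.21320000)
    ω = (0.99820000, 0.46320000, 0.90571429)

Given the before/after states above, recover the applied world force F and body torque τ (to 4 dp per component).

v₁ − v₀ = (-0.01480000, -0.00160000, -0.01320000)
m·(v₁−v₀)/dt = (-3.7000, -0.4000, -3.3000)
rate change Δω = (-0.00180000, -0.03680000, 0.00571429)
gyro term ω₀×Iω₀ = (0.0180, 0.0540, -0.0500)
τ = I·(Δω/dt) + ω₀×(Iω₀) = (0.0000, -0.1300, -0.0100)

F = (-3.7000, -0.4000, -3.3000)
τ = (0.0000, -0.1300, -0.0100)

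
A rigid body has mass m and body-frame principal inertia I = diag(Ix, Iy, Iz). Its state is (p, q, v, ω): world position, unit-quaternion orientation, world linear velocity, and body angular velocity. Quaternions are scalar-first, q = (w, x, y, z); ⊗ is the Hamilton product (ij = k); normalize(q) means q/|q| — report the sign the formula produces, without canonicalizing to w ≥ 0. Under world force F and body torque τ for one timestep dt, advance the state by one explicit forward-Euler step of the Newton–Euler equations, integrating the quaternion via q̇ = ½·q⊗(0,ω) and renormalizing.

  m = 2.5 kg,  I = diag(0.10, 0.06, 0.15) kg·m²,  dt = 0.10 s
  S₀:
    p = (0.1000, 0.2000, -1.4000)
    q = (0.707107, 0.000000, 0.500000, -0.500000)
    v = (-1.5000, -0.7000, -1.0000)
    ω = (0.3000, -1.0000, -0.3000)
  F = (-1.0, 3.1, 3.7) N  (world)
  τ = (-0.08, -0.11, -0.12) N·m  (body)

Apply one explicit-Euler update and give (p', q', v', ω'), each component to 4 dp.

a = F/m = (-0.4000, 1.2400, 1.4800)
new position p' = (-0.0500, 0.1300, -1.5000)
v' = v + a·dt = (-1.5400, -0.5760, -0.8520)
gyro term ω×Iω = (0.0270, 0.0045, 0.0120)
α = I⁻¹(τ − ω×Iω) = (-1.0700, -1.9083, -0.8800)
new body rate ω' = (0.1930, -1.1908, -0.3880)
q⊗(0,ω) = (0.3500000, -0.4378679, -0.8571070, -0.3621321)
q' = normalize(q + ½dt·q⊗(0,ω)) = (0.7235, -0.0219, 0.4565, -0.5173)

p' = (-0.0500, 0.1300, -1.5000)
q' = (0.7235, -0.0219, 0.4565, -0.5173)
v' = (-1.5400, -0.5760, -0.8520)
ω' = (0.1930, -1.1908, -0.3880)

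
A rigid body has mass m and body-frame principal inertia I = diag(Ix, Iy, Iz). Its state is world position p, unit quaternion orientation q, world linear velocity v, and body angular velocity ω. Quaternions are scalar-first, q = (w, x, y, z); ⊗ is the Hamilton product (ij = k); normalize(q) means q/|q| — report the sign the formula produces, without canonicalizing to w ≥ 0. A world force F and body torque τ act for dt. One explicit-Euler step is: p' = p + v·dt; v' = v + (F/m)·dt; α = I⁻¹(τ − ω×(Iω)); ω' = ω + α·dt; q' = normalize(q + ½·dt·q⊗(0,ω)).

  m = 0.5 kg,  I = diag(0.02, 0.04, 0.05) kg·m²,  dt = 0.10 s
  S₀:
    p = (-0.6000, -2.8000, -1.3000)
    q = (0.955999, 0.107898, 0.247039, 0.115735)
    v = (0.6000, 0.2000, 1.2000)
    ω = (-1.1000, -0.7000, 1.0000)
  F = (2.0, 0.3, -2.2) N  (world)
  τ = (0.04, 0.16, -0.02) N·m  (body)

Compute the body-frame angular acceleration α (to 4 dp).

precession coupling ω×(Iω) = (-0.0070, 0.0330, 0.0154)
(τ − ω×Iω)/I = (2.3500, 3.1750, -0.7080)

α = (2.3500, 3.1750, -0.7080)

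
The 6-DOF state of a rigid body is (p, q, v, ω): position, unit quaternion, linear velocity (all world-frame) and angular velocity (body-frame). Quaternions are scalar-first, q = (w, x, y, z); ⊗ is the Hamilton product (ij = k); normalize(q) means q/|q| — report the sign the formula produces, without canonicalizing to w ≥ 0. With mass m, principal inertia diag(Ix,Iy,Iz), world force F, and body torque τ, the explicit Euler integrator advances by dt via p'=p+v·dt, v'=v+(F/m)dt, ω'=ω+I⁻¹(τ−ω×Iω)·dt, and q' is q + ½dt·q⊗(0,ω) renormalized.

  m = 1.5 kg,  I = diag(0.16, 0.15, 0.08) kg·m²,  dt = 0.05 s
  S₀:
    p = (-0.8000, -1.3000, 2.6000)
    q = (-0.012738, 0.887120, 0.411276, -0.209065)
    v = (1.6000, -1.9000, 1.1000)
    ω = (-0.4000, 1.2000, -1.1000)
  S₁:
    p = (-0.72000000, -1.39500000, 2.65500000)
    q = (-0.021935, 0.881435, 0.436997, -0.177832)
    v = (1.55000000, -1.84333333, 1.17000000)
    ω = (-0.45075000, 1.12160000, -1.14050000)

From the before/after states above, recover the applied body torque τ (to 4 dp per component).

τ = (-0.0700, -0.2000, -0.0600)

Δω = ω₁−ω₀ = (-0.05075000, -0.07840000, -0.04050000)
applied torque τ = (-0.0700, -0.2000, -0.0600)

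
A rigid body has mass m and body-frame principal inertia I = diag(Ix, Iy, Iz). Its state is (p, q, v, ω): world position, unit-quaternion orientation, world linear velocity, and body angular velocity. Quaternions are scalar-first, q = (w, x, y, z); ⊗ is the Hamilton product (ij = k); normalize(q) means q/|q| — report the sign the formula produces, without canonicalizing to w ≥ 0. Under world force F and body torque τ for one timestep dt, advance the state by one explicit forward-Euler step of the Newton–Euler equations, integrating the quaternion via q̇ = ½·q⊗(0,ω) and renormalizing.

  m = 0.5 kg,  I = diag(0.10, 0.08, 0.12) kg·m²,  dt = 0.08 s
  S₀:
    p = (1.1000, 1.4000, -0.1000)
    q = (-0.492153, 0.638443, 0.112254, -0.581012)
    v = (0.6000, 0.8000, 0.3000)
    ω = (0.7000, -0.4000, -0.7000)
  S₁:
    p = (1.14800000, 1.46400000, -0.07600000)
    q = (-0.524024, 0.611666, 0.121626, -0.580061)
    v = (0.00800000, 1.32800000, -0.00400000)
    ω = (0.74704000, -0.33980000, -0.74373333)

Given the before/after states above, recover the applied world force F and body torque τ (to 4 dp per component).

Δω = ω₁−ω₀ = (0.04704000, 0.06020000, -0.04373333)
I·α + gyro = (0.0700, 0.0700, -0.0600)
Δv = v₁−v₀ = (-0.59200000, 0.52800000, -0.30400000)
F = m·Δv/dt = (-3.7000, 3.3000, -1.9000)

F = (-3.7000, 3.3000, -1.9000)
τ = (0.0700, 0.0700, -0.0600)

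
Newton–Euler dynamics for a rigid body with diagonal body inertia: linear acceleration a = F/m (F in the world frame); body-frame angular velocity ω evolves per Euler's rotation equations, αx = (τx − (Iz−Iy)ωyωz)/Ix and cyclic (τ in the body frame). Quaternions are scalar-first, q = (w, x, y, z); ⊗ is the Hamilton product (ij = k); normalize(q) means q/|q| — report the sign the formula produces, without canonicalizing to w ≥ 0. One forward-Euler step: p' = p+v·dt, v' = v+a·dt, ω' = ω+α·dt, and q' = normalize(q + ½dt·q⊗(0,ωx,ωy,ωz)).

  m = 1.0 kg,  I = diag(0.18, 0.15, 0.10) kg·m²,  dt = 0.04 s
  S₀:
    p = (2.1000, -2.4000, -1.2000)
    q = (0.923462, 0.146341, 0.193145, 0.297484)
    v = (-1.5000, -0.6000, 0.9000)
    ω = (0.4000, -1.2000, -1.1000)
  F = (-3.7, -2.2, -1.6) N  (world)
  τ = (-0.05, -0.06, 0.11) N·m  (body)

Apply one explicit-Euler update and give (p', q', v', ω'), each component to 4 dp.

p' = (2.0400, -2.4240, -1.1640)
q' = (0.9329, 0.1565, 0.1765, 0.2720)
v' = (-1.6480, -0.6880, 0.8360)
ω' = (0.4036, -1.2066, -1.0618)

a = F/m = (-3.7000, -2.2000, -1.6000)
new position p' = (2.0400, -2.4240, -1.1640)
v' = v + a·dt = (-1.6480, -0.6880, 0.8360)
(τ − ω×Iω)/I = (0.0889, -0.1653, 0.9560)
ω' = ω + α·dt = (0.4036, -1.2066, -1.0618)
q⊗(0,ω) = (0.5004700, 0.5139061, -0.8281857, -1.2686754)
q' = normalize(q + ½dt·q⊗(0,ω)) = (0.9329, 0.1565, 0.1765, 0.2720)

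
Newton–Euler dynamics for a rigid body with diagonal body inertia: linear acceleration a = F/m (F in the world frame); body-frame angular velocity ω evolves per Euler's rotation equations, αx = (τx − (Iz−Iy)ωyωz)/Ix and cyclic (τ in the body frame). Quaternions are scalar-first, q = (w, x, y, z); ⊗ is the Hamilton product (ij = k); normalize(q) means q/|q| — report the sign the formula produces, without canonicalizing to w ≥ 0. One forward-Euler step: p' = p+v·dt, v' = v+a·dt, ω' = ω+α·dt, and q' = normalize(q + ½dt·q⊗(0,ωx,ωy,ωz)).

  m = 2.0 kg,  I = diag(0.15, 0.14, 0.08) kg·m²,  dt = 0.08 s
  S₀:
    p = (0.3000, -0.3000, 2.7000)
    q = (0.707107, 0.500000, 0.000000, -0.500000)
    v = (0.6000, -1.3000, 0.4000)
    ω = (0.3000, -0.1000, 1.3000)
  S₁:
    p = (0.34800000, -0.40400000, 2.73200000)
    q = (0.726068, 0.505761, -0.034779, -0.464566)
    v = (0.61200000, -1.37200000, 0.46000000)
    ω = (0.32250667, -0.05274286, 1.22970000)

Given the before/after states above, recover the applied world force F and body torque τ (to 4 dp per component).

F = (0.3000, -1.8000, 1.5000)
τ = (0.0500, 0.1100, -0.0700)

rate change Δω = (0.02250667, 0.04725714, -0.07030000)
τ = I·(Δω/dt) + ω₀×(Iω₀) = (0.0500, 0.1100, -0.0700)
velocity change Δv = (0.01200000, -0.07200000, 0.06000000)
F = m·Δv/dt = (0.3000, -1.8000, 1.5000)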